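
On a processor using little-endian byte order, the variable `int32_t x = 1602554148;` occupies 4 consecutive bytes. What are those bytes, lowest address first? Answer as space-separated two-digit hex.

24 09 85 5F

1602554148 in hexadecimal, padded to 32 bits, is 0x5F850924.
Split into bytes (most-significant first): 5F 85 09 24.
Little-endian stores the least-significant byte at the lowest address.
So at ascending addresses the bytes are 24 09 85 5F.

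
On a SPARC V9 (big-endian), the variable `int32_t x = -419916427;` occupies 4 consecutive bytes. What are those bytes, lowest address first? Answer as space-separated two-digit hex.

Two's complement of -419916427 in 32 bits: 419916427 = 0x19076A8B; invert → 0xE6F89574; add 1 → 0xE6F89575.
Split into bytes (most-significant first): E6 F8 95 75.
Big-endian: lowest address holds the most-significant byte.
So the memory order matches the most-significant-first order: E6 F8 95 75.

E6 F8 95 75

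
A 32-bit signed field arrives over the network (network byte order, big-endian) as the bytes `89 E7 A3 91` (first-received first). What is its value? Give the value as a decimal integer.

In big-endian order the high byte comes first in memory.
The bytes are already most-significant first: 0x89E7A391.
Top bit is set, so as a signed 32-bit value this is 0x89E7A391 − 2^32 = -1981308015.

-1981308015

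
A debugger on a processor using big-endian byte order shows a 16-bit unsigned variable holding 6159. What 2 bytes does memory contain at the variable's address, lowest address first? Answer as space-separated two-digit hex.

18 0F

6159 in hexadecimal, padded to 16 bits, is 0x180F.
Split into bytes (most-significant first): 18 0F.
Big-endian: lowest address holds the most-significant byte.
So the memory order matches the most-significant-first order: 18 0F.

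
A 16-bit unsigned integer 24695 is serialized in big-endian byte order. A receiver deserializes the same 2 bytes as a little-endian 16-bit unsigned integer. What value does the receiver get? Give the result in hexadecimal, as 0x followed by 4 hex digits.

0x7760

24695 in 16-bit hexadecimal is 0x6077.
Stored big-endian, the bytes at ascending addresses are 60 77.
Read back as little-endian, the first byte is least significant, giving 0x7760.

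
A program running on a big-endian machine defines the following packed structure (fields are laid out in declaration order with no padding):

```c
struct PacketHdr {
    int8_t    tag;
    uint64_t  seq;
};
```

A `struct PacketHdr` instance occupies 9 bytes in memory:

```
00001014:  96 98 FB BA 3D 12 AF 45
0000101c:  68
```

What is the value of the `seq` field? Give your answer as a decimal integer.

11023609284388668776

`seq` follows `tag` (1 byte), so it starts at byte offset 1 and occupies 8 bytes.
Bytes at offsets 1..8: 98 FB BA 3D 12 AF 45 68.
Big-endian stores the most-significant byte at the lowest address.
The bytes are already most-significant first: 0x98FBBA3D12AF4568.
0x98FBBA3D12AF4568 = 11023609284388668776.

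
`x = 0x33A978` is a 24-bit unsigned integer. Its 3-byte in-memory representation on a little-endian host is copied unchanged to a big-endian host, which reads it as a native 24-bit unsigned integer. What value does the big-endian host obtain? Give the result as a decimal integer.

7907635

Stored little-endian, the bytes at ascending addresses are 78 A9 33.
Read back as big-endian, the last byte is least significant, giving 0x78A933.
0x78A933 = 7907635.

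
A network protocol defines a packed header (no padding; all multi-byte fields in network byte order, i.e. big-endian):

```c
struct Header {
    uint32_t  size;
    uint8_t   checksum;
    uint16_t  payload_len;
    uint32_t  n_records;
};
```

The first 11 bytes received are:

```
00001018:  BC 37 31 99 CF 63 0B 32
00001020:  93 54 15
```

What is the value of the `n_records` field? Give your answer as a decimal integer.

848516117

`n_records` follows `size` (4 B), `checksum` (1 B), `payload_len` (2 B), so it starts at offset 4 + 1 + 2 = 7 and occupies 4 bytes.
Bytes at offsets 7..10: 32 93 54 15.
In big-endian order the high byte comes first in memory.
The bytes are already most-significant first: 0x32935415.
0x32935415 = 848516117.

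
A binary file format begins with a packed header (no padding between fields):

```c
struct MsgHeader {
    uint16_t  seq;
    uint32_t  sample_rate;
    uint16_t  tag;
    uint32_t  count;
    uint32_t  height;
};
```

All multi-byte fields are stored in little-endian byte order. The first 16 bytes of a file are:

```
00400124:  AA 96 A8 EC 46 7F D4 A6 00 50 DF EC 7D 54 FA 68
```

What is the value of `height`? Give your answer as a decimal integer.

1761236093

`height` follows `seq` (2 B), `sample_rate` (4 B), `tag` (2 B), `count` (4 B), so it starts at offset 2 + 4 + 2 + 4 = 12 and occupies 4 bytes.
Bytes at offsets 12..15: 7D 54 FA 68.
Little-endian stores the least-significant byte at the lowest address.
Reassemble most-significant byte first: 68 FA 54 7D → 0x68FA547D.
0x68FA547D = 1761236093.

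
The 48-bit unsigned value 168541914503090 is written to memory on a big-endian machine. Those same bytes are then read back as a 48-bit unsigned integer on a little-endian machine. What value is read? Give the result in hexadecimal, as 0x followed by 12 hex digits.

0xB297F1B84999

168541914503090 in 48-bit hexadecimal is 0x9949B8F197B2.
Stored big-endian, the bytes at ascending addresses are 99 49 B8 F1 97 B2.
Read back as little-endian, the first byte is least significant, giving 0xB297F1B84999.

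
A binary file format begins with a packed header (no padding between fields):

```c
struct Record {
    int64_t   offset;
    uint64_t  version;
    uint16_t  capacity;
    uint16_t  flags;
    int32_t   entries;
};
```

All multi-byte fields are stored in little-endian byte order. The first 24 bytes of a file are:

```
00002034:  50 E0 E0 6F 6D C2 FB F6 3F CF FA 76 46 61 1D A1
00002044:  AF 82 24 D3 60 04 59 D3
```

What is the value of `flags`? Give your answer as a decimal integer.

54052

`flags` follows `offset` (8 B), `version` (8 B), `capacity` (2 B), so it starts at offset 8 + 8 + 2 = 18 and occupies 2 bytes.
Bytes at offsets 18..19: 24 D3.
Little-endian: lowest address holds the least-significant byte.
Reassemble most-significant byte first: D3 24 → 0xD324.
0xD324 = 54052.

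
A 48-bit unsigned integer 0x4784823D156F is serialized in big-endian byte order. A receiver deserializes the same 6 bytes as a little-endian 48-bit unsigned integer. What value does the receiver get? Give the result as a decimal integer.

122137016960071

Stored big-endian, the bytes at ascending addresses are 47 84 82 3D 15 6F.
Read back as little-endian, the first byte is least significant, giving 0x6F153D828447.
0x6F153D828447 = 122137016960071.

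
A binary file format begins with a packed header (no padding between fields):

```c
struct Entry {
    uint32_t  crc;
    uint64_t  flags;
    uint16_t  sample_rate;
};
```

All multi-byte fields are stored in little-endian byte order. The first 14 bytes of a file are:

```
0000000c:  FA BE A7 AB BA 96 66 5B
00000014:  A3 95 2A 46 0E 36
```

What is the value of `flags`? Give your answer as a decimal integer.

5056018060522460858

`flags` follows `crc` (4 bytes), so it starts at byte offset 4 and occupies 8 bytes.
Bytes at offsets 4..11: BA 96 66 5B A3 95 2A 46.
Little-endian: lowest address holds the least-significant byte.
Reassemble most-significant byte first: 46 2A 95 A3 5B 66 96 BA → 0x462A95A35B6696BA.
0x462A95A35B6696BA = 5056018060522460858.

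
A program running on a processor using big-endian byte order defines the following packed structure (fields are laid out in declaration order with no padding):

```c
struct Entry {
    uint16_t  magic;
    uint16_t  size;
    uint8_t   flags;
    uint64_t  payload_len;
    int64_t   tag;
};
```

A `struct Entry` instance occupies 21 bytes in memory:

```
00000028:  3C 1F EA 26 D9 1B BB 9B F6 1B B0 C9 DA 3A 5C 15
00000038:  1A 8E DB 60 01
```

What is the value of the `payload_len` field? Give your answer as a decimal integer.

1998362340997777882

`payload_len` follows `magic` (2 B), `size` (2 B), `flags` (1 B), so it starts at offset 2 + 2 + 1 = 5 and occupies 8 bytes.
Bytes at offsets 5..12: 1B BB 9B F6 1B B0 C9 DA.
In big-endian order the high byte comes first in memory.
The bytes are already most-significant first: 0x1BBB9BF61BB0C9DA.
0x1BBB9BF61BB0C9DA = 1998362340997777882.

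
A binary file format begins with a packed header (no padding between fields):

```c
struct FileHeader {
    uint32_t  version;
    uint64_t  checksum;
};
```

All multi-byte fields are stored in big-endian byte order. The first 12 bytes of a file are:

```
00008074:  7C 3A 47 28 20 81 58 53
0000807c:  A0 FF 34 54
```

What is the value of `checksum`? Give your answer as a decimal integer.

`checksum` follows `version` (4 bytes), so it starts at byte offset 4 and occupies 8 bytes.
Bytes at offsets 4..11: 20 81 58 53 A0 FF 34 54.
In big-endian order the high byte comes first in memory.
The bytes are already most-significant first: 0x20815853A0FF3454.
0x20815853A0FF3454 = 2342250397415978068.

2342250397415978068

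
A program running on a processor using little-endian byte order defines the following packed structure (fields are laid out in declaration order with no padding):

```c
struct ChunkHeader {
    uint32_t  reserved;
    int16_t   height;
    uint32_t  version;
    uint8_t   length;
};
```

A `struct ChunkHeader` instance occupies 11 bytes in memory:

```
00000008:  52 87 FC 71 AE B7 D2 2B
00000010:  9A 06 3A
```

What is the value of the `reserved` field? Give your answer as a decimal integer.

`reserved` is the first field, at byte offset 0, occupying 4 bytes.
Bytes at offsets 0..3: 52 87 FC 71.
Little-endian: lowest address holds the least-significant byte.
Reassemble most-significant byte first: 71 FC 87 52 → 0x71FC8752.
0x71FC8752 = 1912375122.

1912375122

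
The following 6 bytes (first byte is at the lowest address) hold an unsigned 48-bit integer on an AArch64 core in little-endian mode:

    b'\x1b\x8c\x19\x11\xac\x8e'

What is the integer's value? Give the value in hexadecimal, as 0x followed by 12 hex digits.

0x8EAC11198C1B

Little-endian stores the least-significant byte at the lowest address.
Reassemble most-significant byte first: 8E AC 11 19 8C 1B → 0x8EAC11198C1B.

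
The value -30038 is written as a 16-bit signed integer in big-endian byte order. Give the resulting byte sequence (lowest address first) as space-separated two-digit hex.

Two's complement of -30038 in 16 bits: 30038 = 0x7556; invert → 0x8AA9; add 1 → 0x8AAA.
Split into bytes (most-significant first): 8A AA.
Big-endian: lowest address holds the most-significant byte.
So the memory order matches the most-significant-first order: 8A AA.

8A AA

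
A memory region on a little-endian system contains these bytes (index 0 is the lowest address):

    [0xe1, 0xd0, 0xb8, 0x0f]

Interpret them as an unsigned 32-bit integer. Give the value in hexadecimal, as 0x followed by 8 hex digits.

Little-endian stores the least-significant byte at the lowest address.
Reassemble most-significant byte first: 0F B8 D0 E1 → 0x0FB8D0E1.

0x0FB8D0E1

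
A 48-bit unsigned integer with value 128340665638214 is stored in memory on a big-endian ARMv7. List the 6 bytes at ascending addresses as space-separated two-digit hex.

128340665638214 in hexadecimal, padded to 48 bits, is 0x74B9A3C91D46.
Split into bytes (most-significant first): 74 B9 A3 C9 1D 46.
In big-endian order the high byte comes first in memory.
So the memory order matches the most-significant-first order: 74 B9 A3 C9 1D 46.

74 B9 A3 C9 1D 46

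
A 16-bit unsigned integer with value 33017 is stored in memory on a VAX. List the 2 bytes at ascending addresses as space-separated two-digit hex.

33017 in hexadecimal, padded to 16 bits, is 0x80F9.
Split into bytes (most-significant first): 80 F9.
Little-endian stores the least-significant byte at the lowest address.
So at ascending addresses the bytes are F9 80.

F9 80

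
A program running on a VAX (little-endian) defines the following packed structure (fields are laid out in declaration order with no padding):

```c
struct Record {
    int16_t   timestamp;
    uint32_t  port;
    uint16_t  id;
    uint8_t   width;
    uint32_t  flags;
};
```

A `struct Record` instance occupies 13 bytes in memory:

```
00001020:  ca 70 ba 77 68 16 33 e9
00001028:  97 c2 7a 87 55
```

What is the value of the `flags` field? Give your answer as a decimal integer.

`flags` follows `timestamp` (2 B), `port` (4 B), `id` (2 B), `width` (1 B), so it starts at offset 2 + 4 + 2 + 1 = 9 and occupies 4 bytes.
Bytes at offsets 9..12: C2 7A 87 55.
Little-endian stores the least-significant byte at the lowest address.
Reassemble most-significant byte first: 55 87 7A C2 → 0x55877AC2.
0x55877AC2 = 1434942146.

1434942146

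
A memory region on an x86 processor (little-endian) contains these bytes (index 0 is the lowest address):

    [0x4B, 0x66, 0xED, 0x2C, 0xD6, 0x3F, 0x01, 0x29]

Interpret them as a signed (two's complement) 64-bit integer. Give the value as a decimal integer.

Little-endian stores the least-significant byte at the lowest address.
Reassemble most-significant byte first: 29 01 3F D6 2C ED 66 4B → 0x29013FD62CED664B.
0x29013FD62CED664B = 2954713019641062987.

2954713019641062987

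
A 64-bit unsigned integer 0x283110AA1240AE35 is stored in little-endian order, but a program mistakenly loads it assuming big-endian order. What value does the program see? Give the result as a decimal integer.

3868099578864611624

Stored little-endian, the bytes at ascending addresses are 35 AE 40 12 AA 10 31 28.
Read back as big-endian, the last byte is least significant, giving 0x35AE4012AA103128.
0x35AE4012AA103128 = 3868099578864611624.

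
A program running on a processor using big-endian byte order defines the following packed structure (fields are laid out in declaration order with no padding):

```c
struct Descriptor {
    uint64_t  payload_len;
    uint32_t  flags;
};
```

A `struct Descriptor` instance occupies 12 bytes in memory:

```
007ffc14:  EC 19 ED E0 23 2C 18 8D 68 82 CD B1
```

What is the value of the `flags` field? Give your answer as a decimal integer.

1753402801

`flags` follows `payload_len` (8 bytes), so it starts at byte offset 8 and occupies 4 bytes.
Bytes at offsets 8..11: 68 82 CD B1.
In big-endian order the high byte comes first in memory.
The bytes are already most-significant first: 0x6882CDB1.
0x6882CDB1 = 1753402801.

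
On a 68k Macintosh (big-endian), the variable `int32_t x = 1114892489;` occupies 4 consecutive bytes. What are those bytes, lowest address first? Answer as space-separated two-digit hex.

42 73 E8 C9

1114892489 in hexadecimal, padded to 32 bits, is 0x4273E8C9.
Split into bytes (most-significant first): 42 73 E8 C9.
Big-endian: lowest address holds the most-significant byte.
So the memory order matches the most-significant-first order: 42 73 E8 C9.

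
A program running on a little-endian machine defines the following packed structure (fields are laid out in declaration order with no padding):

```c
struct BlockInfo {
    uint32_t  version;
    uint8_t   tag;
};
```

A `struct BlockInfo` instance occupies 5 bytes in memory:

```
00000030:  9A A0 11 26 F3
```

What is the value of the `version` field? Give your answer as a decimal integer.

`version` is the first field, at byte offset 0, occupying 4 bytes.
Bytes at offsets 0..3: 9A A0 11 26.
In little-endian order the low byte comes first in memory.
Reassemble most-significant byte first: 26 11 A0 9A → 0x2611A09A.
0x2611A09A = 638689434.

638689434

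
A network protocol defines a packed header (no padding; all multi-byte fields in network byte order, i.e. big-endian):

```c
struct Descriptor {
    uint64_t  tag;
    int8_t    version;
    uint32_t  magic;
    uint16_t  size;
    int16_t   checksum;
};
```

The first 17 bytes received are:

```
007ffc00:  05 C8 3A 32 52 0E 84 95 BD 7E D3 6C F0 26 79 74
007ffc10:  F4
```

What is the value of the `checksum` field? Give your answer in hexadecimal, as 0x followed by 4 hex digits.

0x74F4

`checksum` follows `tag` (8 B), `version` (1 B), `magic` (4 B), `size` (2 B), so it starts at offset 8 + 1 + 4 + 2 = 15 and occupies 2 bytes.
Bytes at offsets 15..16: 74 F4.
Big-endian: lowest address holds the most-significant byte.
The bytes are already most-significant first: 0x74F4.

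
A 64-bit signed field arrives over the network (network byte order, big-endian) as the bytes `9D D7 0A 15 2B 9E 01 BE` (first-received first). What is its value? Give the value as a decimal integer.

-7073173603719708226

Big-endian: lowest address holds the most-significant byte.
The bytes are already most-significant first: 0x9DD70A152B9E01BE.
Top bit is set, so as a signed 64-bit value this is 0x9DD70A152B9E01BE − 2^64 = -7073173603719708226.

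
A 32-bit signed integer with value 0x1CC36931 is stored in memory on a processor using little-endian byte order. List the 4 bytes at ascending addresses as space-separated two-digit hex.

Split into bytes (most-significant first): 1C C3 69 31.
Little-endian: lowest address holds the least-significant byte.
So at ascending addresses the bytes are 31 69 C3 1C.

31 69 C3 1C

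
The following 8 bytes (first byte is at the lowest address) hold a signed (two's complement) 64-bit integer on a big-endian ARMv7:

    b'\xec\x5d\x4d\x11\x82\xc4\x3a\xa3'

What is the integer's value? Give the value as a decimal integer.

-1414889970320786781

In big-endian order the high byte comes first in memory.
The bytes are already most-significant first: 0xEC5D4D1182C43AA3.
Top bit is set, so as a signed 64-bit value this is 0xEC5D4D1182C43AA3 − 2^64 = -1414889970320786781.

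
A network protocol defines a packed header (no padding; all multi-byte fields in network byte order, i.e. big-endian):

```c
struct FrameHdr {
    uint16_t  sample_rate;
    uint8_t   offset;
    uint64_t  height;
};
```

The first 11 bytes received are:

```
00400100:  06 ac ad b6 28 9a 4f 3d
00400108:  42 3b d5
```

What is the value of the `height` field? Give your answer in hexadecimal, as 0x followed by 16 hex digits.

`height` follows `sample_rate` (2 B), `offset` (1 B), so it starts at offset 2 + 1 = 3 and occupies 8 bytes.
Bytes at offsets 3..10: B6 28 9A 4F 3D 42 3B D5.
Big-endian stores the most-significant byte at the lowest address.
The bytes are already most-significant first: 0xB6289A4F3D423BD5.

0xB6289A4F3D423BD5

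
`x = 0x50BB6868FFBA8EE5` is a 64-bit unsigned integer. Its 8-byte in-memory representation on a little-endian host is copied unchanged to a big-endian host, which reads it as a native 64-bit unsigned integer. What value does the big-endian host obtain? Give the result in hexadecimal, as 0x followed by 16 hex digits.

Stored little-endian, the bytes at ascending addresses are E5 8E BA FF 68 68 BB 50.
Read back as big-endian, the last byte is least significant, giving 0xE58EBAFF6868BB50.

0xE58EBAFF6868BB50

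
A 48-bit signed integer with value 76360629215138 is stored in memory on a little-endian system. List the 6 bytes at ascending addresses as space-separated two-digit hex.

A2 DF 2D 18 73 45

76360629215138 in hexadecimal, padded to 48 bits, is 0x4573182DDFA2.
Split into bytes (most-significant first): 45 73 18 2D DF A2.
Little-endian: lowest address holds the least-significant byte.
So at ascending addresses the bytes are A2 DF 2D 18 73 45.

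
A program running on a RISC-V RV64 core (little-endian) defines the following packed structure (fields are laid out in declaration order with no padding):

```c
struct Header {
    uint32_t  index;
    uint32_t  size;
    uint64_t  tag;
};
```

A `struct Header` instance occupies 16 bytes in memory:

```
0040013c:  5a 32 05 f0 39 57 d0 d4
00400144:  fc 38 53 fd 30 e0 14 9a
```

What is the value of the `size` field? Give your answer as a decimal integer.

`size` follows `index` (4 bytes), so it starts at byte offset 4 and occupies 4 bytes.
Bytes at offsets 4..7: 39 57 D0 D4.
In little-endian order the low byte comes first in memory.
Reassemble most-significant byte first: D4 D0 57 39 → 0xD4D05739.
0xD4D05739 = 3570423609.

3570423609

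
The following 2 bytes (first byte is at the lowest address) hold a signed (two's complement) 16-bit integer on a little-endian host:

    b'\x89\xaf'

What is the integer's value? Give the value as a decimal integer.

-20599

In little-endian order the low byte comes first in memory.
Reassemble most-significant byte first: AF 89 → 0xAF89.
Top bit is set, so as a signed 16-bit value this is 0xAF89 − 2^16 = -20599.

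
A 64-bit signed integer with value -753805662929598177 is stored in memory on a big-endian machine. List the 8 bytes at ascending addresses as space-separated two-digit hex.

Two's complement of -753805662929598177 in 64 bits: 753805662929598177 = 0x0A760E41B098B6E1; invert → 0xF589F1BE4F67491E; add 1 → 0xF589F1BE4F67491F.
Split into bytes (most-significant first): F5 89 F1 BE 4F 67 49 1F.
Big-endian: lowest address holds the most-significant byte.
So the memory order matches the most-significant-first order: F5 89 F1 BE 4F 67 49 1F.

F5 89 F1 BE 4F 67 49 1F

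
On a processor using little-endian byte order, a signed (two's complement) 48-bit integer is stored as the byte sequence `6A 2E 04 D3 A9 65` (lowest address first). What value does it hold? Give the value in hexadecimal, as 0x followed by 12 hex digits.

In little-endian order the low byte comes first in memory.
Reassemble most-significant byte first: 65 A9 D3 04 2E 6A → 0x65A9D3042E6A.

0x65A9D3042E6A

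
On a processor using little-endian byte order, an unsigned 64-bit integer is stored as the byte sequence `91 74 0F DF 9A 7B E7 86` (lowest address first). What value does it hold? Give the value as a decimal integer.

Little-endian stores the least-significant byte at the lowest address.
Reassemble most-significant byte first: 86 E7 7B 9A DF 0F 74 91 → 0x86E77B9ADF0F7491.
0x86E77B9ADF0F7491 = 9720874225800017041.

9720874225800017041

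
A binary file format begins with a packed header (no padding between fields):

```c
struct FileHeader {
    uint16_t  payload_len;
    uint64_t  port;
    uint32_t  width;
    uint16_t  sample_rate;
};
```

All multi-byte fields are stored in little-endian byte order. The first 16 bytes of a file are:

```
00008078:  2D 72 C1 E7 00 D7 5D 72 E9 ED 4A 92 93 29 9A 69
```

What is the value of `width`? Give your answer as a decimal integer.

697537098

`width` follows `payload_len` (2 B), `port` (8 B), so it starts at offset 2 + 8 = 10 and occupies 4 bytes.
Bytes at offsets 10..13: 4A 92 93 29.
Little-endian stores the least-significant byte at the lowest address.
Reassemble most-significant byte first: 29 93 92 4A → 0x2993924A.
0x2993924A = 697537098.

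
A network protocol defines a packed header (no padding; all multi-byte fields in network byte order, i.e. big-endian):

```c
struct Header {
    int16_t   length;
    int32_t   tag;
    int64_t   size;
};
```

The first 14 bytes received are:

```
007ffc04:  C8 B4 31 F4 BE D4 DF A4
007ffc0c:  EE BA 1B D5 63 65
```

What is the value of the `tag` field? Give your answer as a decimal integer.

838123220

`tag` follows `length` (2 bytes), so it starts at byte offset 2 and occupies 4 bytes.
Bytes at offsets 2..5: 31 F4 BE D4.
In big-endian order the high byte comes first in memory.
The bytes are already most-significant first: 0x31F4BED4.
0x31F4BED4 = 838123220.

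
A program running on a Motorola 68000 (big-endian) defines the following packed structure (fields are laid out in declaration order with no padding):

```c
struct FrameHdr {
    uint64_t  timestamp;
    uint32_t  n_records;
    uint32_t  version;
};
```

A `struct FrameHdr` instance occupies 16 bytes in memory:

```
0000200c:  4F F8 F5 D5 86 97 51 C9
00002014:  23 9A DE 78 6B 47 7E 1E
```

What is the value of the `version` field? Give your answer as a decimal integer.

`version` follows `timestamp` (8 B), `n_records` (4 B), so it starts at offset 8 + 4 = 12 and occupies 4 bytes.
Bytes at offsets 12..15: 6B 47 7E 1E.
In big-endian order the high byte comes first in memory.
The bytes are already most-significant first: 0x6B477E1E.
0x6B477E1E = 1799847454.

1799847454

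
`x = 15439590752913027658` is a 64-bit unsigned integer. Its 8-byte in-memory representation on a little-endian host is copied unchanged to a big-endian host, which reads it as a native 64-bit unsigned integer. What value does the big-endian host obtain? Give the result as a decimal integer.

5364571936857867478

15439590752913027658 in 64-bit hexadecimal is 0xD64471FCC0C9724A.
Stored little-endian, the bytes at ascending addresses are 4A 72 C9 C0 FC 71 44 D6.
Read back as big-endian, the last byte is least significant, giving 0x4A72C9C0FC7144D6.
0x4A72C9C0FC7144D6 = 5364571936857867478.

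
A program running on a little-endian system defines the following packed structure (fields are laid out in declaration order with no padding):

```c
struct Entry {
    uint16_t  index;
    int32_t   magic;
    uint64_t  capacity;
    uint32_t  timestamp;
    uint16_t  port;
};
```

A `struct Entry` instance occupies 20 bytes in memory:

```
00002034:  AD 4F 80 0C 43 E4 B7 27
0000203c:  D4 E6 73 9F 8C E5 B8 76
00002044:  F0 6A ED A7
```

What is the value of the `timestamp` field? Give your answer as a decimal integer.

`timestamp` follows `index` (2 B), `magic` (4 B), `capacity` (8 B), so it starts at offset 2 + 4 + 8 = 14 and occupies 4 bytes.
Bytes at offsets 14..17: B8 76 F0 6A.
Little-endian stores the least-significant byte at the lowest address.
Reassemble most-significant byte first: 6A F0 76 B8 → 0x6AF076B8.
0x6AF076B8 = 1794143928.

1794143928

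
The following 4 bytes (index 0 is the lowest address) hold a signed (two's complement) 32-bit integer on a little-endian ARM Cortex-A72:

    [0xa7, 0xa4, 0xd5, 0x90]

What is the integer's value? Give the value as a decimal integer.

In little-endian order the low byte comes first in memory.
Reassemble most-significant byte first: 90 D5 A4 A7 → 0x90D5A4A7.
Top bit is set, so as a signed 32-bit value this is 0x90D5A4A7 − 2^32 = -1865046873.

-1865046873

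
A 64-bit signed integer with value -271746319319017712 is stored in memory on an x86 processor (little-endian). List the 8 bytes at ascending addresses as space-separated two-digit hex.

10 57 F8 8F 29 90 3A FC

Two's complement of -271746319319017712 in 64 bits: 271746319319017712 = 0x03C56FD67007A8F0; invert → 0xFC3A90298FF8570F; add 1 → 0xFC3A90298FF85710.
Split into bytes (most-significant first): FC 3A 90 29 8F F8 57 10.
Little-endian stores the least-significant byte at the lowest address.
So at ascending addresses the bytes are 10 57 F8 8F 29 90 3A FC.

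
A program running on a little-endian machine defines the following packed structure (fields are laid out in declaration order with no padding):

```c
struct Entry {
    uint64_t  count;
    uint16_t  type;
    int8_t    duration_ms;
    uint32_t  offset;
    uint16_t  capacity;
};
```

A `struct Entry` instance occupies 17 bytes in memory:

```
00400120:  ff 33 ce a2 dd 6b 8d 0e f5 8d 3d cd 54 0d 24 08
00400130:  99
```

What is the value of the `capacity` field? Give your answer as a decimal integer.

39176

`capacity` follows `count` (8 B), `type` (2 B), `duration_ms` (1 B), `offset` (4 B), so it starts at offset 8 + 2 + 1 + 4 = 15 and occupies 2 bytes.
Bytes at offsets 15..16: 08 99.
Little-endian: lowest address holds the least-significant byte.
Reassemble most-significant byte first: 99 08 → 0x9908.
0x9908 = 39176.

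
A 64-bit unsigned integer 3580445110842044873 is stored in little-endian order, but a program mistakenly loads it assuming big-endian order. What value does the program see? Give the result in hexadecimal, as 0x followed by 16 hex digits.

3580445110842044873 in 64-bit hexadecimal is 0x31B04BDBB98631C9.
Stored little-endian, the bytes at ascending addresses are C9 31 86 B9 DB 4B B0 31.
Read back as big-endian, the last byte is least significant, giving 0xC93186B9DB4BB031.

0xC93186B9DB4BB031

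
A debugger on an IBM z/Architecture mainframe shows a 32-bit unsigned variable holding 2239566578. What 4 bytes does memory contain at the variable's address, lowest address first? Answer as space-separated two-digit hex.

85 7D 12 F2

2239566578 in hexadecimal, padded to 32 bits, is 0x857D12F2.
Split into bytes (most-significant first): 85 7D 12 F2.
In big-endian order the high byte comes first in memory.
So the memory order matches the most-significant-first order: 85 7D 12 F2.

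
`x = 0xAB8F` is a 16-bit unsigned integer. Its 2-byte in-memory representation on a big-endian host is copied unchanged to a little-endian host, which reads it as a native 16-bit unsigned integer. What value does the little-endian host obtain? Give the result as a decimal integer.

Stored big-endian, the bytes at ascending addresses are AB 8F.
Read back as little-endian, the first byte is least significant, giving 0x8FAB.
0x8FAB = 36779.

36779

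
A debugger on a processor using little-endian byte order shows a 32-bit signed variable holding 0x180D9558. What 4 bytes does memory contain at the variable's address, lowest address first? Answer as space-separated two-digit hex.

Split into bytes (most-significant first): 18 0D 95 58.
Little-endian: lowest address holds the least-significant byte.
So at ascending addresses the bytes are 58 95 0D 18.

58 95 0D 18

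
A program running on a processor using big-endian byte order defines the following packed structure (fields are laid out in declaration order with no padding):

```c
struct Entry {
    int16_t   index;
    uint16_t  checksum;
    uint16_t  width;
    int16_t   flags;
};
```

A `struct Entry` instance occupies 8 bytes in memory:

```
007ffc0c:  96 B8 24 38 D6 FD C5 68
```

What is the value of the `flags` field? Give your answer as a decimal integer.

-15000

`flags` follows `index` (2 B), `checksum` (2 B), `width` (2 B), so it starts at offset 2 + 2 + 2 = 6 and occupies 2 bytes.
Bytes at offsets 6..7: C5 68.
In big-endian order the high byte comes first in memory.
The bytes are already most-significant first: 0xC568.
Top bit is set, so as a signed 16-bit value this is 0xC568 − 2^16 = -15000.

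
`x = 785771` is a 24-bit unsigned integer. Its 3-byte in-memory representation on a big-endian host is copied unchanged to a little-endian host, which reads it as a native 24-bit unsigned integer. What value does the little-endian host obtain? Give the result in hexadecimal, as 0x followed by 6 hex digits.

785771 in 24-bit hexadecimal is 0x0BFD6B.
Stored big-endian, the bytes at ascending addresses are 0B FD 6B.
Read back as little-endian, the first byte is least significant, giving 0x6BFD0B.

0x6BFD0B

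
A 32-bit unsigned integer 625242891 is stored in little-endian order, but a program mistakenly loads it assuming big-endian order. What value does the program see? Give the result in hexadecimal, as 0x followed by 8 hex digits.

0x0B734425

625242891 in 32-bit hexadecimal is 0x2544730B.
Stored little-endian, the bytes at ascending addresses are 0B 73 44 25.
Read back as big-endian, the last byte is least significant, giving 0x0B734425.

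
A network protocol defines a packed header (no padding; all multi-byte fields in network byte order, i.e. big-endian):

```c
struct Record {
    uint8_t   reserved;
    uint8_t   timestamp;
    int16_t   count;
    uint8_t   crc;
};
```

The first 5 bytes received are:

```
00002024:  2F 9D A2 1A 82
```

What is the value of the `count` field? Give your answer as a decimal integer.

-24038

`count` follows `reserved` (1 B), `timestamp` (1 B), so it starts at offset 1 + 1 = 2 and occupies 2 bytes.
Bytes at offsets 2..3: A2 1A.
In big-endian order the high byte comes first in memory.
The bytes are already most-significant first: 0xA21A.
Top bit is set, so as a signed 16-bit value this is 0xA21A − 2^16 = -24038.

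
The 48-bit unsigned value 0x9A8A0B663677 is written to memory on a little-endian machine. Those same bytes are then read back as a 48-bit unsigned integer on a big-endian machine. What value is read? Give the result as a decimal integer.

131075523971738

Stored little-endian, the bytes at ascending addresses are 77 36 66 0B 8A 9A.
Read back as big-endian, the last byte is least significant, giving 0x7736660B8A9A.
0x7736660B8A9A = 131075523971738.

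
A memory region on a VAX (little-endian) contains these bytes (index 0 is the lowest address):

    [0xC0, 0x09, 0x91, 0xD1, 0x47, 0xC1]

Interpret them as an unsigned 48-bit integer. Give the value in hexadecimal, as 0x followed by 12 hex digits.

Little-endian stores the least-significant byte at the lowest address.
Reassemble most-significant byte first: C1 47 D1 91 09 C0 → 0xC147D19109C0.

0xC147D19109C0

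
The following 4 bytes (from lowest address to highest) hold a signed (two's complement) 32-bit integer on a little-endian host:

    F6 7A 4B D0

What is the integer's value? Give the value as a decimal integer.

Little-endian: lowest address holds the least-significant byte.
Reassemble most-significant byte first: D0 4B 7A F6 → 0xD04B7AF6.
Top bit is set, so as a signed 32-bit value this is 0xD04B7AF6 − 2^32 = -800359690.

-800359690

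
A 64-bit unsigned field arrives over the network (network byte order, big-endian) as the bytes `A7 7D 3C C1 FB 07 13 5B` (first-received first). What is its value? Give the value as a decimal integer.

Big-endian stores the most-significant byte at the lowest address.
The bytes are already most-significant first: 0xA77D3CC1FB07135B.
0xA77D3CC1FB07135B = 12068869380260696923.

12068869380260696923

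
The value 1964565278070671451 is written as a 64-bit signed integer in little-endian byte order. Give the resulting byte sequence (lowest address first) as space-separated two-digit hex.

5B 08 78 31 B6 89 43 1B

1964565278070671451 in hexadecimal, padded to 64 bits, is 0x1B4389B63178085B.
Split into bytes (most-significant first): 1B 43 89 B6 31 78 08 5B.
Little-endian: lowest address holds the least-significant byte.
So at ascending addresses the bytes are 5B 08 78 31 B6 89 43 1B.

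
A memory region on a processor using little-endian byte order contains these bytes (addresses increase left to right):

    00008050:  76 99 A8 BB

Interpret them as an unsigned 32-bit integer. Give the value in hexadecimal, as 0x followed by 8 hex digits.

0xBBA89976

Little-endian: lowest address holds the least-significant byte.
Reassemble most-significant byte first: BB A8 99 76 → 0xBBA89976.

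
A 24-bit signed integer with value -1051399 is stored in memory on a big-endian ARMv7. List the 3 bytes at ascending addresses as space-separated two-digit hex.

EF F4 F9

Two's complement of -1051399 in 24 bits: 1051399 = 0x100B07; invert → 0xEFF4F8; add 1 → 0xEFF4F9.
Split into bytes (most-significant first): EF F4 F9.
Big-endian: lowest address holds the most-significant byte.
So the memory order matches the most-significant-first order: EF F4 F9.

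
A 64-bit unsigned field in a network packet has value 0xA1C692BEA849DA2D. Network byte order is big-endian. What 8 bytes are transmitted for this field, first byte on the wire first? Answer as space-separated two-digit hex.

A1 C6 92 BE A8 49 DA 2D

Split into bytes (most-significant first): A1 C6 92 BE A8 49 DA 2D.
In big-endian order the high byte comes first in memory.
So the memory order matches the most-significant-first order: A1 C6 92 BE A8 49 DA 2D.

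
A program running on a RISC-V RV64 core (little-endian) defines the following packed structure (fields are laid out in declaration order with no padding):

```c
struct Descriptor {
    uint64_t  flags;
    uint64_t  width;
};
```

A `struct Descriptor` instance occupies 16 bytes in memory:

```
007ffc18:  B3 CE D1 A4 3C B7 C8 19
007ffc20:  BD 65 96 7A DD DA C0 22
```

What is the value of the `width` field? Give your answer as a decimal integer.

`width` follows `flags` (8 bytes), so it starts at byte offset 8 and occupies 8 bytes.
Bytes at offsets 8..15: BD 65 96 7A DD DA C0 22.
In little-endian order the low byte comes first in memory.
Reassemble most-significant byte first: 22 C0 DA DD 7A 96 65 BD → 0x22C0DADD7A9665BD.
0x22C0DADD7A9665BD = 2504242037597300157.

2504242037597300157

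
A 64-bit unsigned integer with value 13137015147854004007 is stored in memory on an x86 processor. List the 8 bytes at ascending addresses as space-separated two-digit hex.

13137015147854004007 in hexadecimal, padded to 64 bits, is 0xB6500DAC90C37F27.
Split into bytes (most-significant first): B6 50 0D AC 90 C3 7F 27.
Little-endian: lowest address holds the least-significant byte.
So at ascending addresses the bytes are 27 7F C3 90 AC 0D 50 B6.

27 7F C3 90 AC 0D 50 B6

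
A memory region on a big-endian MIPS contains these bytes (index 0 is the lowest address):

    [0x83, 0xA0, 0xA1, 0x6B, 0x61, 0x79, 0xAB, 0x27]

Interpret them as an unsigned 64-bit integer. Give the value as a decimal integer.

Big-endian: lowest address holds the most-significant byte.
The bytes are already most-significant first: 0x83A0A16B6179AB27.
0x83A0A16B6179AB27 = 9484758297811200807.

9484758297811200807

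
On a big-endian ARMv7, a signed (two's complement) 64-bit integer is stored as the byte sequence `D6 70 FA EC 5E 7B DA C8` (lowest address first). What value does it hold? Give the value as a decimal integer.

Big-endian stores the most-significant byte at the lowest address.
The bytes are already most-significant first: 0xD670FAEC5E7BDAC8.
Top bit is set, so as a signed 64-bit value this is 0xD670FAEC5E7BDAC8 − 2^64 = -2994617859096978744.

-2994617859096978744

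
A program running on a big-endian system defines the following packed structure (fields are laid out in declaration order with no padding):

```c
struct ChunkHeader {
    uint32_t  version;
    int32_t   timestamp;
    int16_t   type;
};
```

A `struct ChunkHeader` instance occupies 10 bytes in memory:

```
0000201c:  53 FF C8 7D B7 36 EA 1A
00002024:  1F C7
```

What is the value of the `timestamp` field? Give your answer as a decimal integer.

-1221137894

`timestamp` follows `version` (4 bytes), so it starts at byte offset 4 and occupies 4 bytes.
Bytes at offsets 4..7: B7 36 EA 1A.
Big-endian stores the most-significant byte at the lowest address.
The bytes are already most-significant first: 0xB736EA1A.
Top bit is set, so as a signed 32-bit value this is 0xB736EA1A − 2^32 = -1221137894.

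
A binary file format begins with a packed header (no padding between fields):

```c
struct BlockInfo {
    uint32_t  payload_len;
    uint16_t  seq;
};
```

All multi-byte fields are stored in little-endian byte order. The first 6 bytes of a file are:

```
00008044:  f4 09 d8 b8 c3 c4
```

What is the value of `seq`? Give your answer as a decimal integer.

50371

`seq` follows `payload_len` (4 bytes), so it starts at byte offset 4 and occupies 2 bytes.
Bytes at offsets 4..5: C3 C4.
Little-endian: lowest address holds the least-significant byte.
Reassemble most-significant byte first: C4 C3 → 0xC4C3.
0xC4C3 = 50371.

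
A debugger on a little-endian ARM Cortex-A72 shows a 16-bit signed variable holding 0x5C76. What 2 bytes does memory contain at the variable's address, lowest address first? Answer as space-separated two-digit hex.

Split into bytes (most-significant first): 5C 76.
Little-endian stores the least-significant byte at the lowest address.
So at ascending addresses the bytes are 76 5C.

76 5C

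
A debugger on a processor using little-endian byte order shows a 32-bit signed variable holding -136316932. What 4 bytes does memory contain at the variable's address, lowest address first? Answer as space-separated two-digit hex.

Two's complement of -136316932 in 32 bits: 136316932 = 0x08200804; invert → 0xF7DFF7FB; add 1 → 0xF7DFF7FC.
Split into bytes (most-significant first): F7 DF F7 FC.
Little-endian: lowest address holds the least-significant byte.
So at ascending addresses the bytes are FC F7 DF F7.

FC F7 DF F7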